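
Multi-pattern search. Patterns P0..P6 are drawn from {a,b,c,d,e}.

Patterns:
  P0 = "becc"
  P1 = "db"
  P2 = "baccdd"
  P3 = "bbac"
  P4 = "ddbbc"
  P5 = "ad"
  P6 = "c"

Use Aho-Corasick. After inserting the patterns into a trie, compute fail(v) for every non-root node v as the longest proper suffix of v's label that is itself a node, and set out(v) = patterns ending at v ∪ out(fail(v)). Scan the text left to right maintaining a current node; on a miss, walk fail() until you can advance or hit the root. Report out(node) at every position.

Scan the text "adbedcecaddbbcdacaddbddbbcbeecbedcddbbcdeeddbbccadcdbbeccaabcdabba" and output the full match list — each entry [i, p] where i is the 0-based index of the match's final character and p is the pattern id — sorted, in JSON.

Construct AC machine:
Trie (insert patterns):
  n0 'ε': a→19 b→1 c→21 d→5
  n1 'b': a→7 b→12 e→2
  n2 'be': c→3
  n3 'bec': c→4
  n4 'becc': ·  [P0 ends]
  n5 'd': b→6 d→15
  n6 'db': ·  [P1 ends]
  n7 'ba': c→8
  n8 'bac': c→9
  n9 'bacc': d→10
  n10 'baccd': d→11
  n11 'baccdd': ·  [P2 ends]
  n12 'bb': a→13
  n13 'bba': c→14
  n14 'bbac': ·  [P3 ends]
  n15 'dd': b→16
  n16 'ddb': b→17
  n17 'ddbb': c→18
  n18 'ddbbc': ·  [P4 ends]
  n19 'a': d→20
  n20 'ad': ·  [P5 ends]
  n21 'c': ·  [P6 ends]

Failure links (BFS by depth):
  n1('b'): parent n0 fail=0; on 'b' 0 → fail=0;  out ∅∪∅=∅
  n5('d'): parent n0 fail=0; on 'd' 0 → fail=0;  out ∅∪∅=∅
  n19('a'): parent n0 fail=0; on 'a' 0 → fail=0;  out ∅∪∅=∅
  n21('c'): parent n0 fail=0; on 'c' 0 → fail=0;  out {6}∪∅={6}
  n2('be'): parent n1 fail=0; on 'e' 0 → fail=0;  out ∅∪∅=∅
  n6('db'): parent n5 fail=0; on 'b' 0 → fail=1;  out {1}∪∅={1}
  n7('ba'): parent n1 fail=0; on 'a' 0 → fail=19;  out ∅∪∅=∅
  n12('bb'): parent n1 fail=0; on 'b' 0 → fail=1;  out ∅∪∅=∅
  n15('dd'): parent n5 fail=0; on 'd' 0 → fail=5;  out ∅∪∅=∅
  n20('ad'): parent n19 fail=0; on 'd' 0 → fail=5;  out {5}∪∅={5}
  n3('bec'): parent n2 fail=0; on 'c' 0 → fail=21;  out ∅∪{6}={6}
  n8('bac'): parent n7 fail=19; on 'c' 19→0 → fail=21;  out ∅∪{6}={6}
  n13('bba'): parent n12 fail=1; on 'a' 1 → fail=7;  out ∅∪∅=∅
  n16('ddb'): parent n15 fail=5; on 'b' 5 → fail=6;  out ∅∪{1}={1}
  n4('becc'): parent n3 fail=21; on 'c' 21→0 → fail=21;  out {0}∪{6}={0,6}
  n9('bacc'): parent n8 fail=21; on 'c' 21→0 → fail=21;  out ∅∪{6}={6}
  n14('bbac'): parent n13 fail=7; on 'c' 7 → fail=8;  out {3}∪{6}={3,6}
  n17('ddbb'): parent n16 fail=6; on 'b' 6→1 → fail=12;  out ∅∪∅=∅
  n10('baccd'): parent n9 fail=21; on 'd' 21→0 → fail=5;  out ∅∪∅=∅
  n18('ddbbc'): parent n17 fail=12; on 'c' 12→1→0 → fail=21;  out {4}∪{6}={4,6}
  n11('baccdd'): parent n10 fail=5; on 'd' 5 → fail=15;  out {2}∪∅={2}

Run:
[0] read 'a'  n0⇒n19
[1] read 'd'  n19⇒n20  emit P5@[0:1]
[2] read 'b'  n20⇒n6 ·f  emit P1@[1:2]
[3] read 'e'  n6⇒n2 ·f
[4] read 'd'  n2⇒n5 ·f
[5] read 'c'  n5⇒n21 ·f  emit P6@[5:5]
[6] read 'e'  n21⇒n0 ·f
[7] read 'c'  n0⇒n21  emit P6@[7:7]
[8] read 'a'  n21⇒n19 ·f
[9] read 'd'  n19⇒n20  emit P5@[8:9]
[10] read 'd'  n20⇒n15 ·f
[11] read 'b'  n15⇒n16  emit P1@[10:11]
[12] read 'b'  n16⇒n17
[13] read 'c'  n17⇒n18  emit P4@[9:13],P6@[13:13]
[14] read 'd'  n18⇒n5 ·f
[15] read 'a'  n5⇒n19 ·f
[16] read 'c'  n19⇒n21 ·f  emit P6@[16:16]
[17] read 'a'  n21⇒n19 ·f
[18] read 'd'  n19⇒n20  emit P5@[17:18]
[19] read 'd'  n20⇒n15 ·f
[20] read 'b'  n15⇒n16  emit P1@[19:20]
[21] read 'd'  n16⇒n5 ·f
[22] read 'd'  n5⇒n15
[23] read 'b'  n15⇒n16  emit P1@[22:23]
[24] read 'b'  n16⇒n17
[25] read 'c'  n17⇒n18  emit P4@[21:25],P6@[25:25]
[26] read 'b'  n18⇒n1 ·f
[27] read 'e'  n1⇒n2
[28] read 'e'  n2⇒n0 ·f
[29] read 'c'  n0⇒n21  emit P6@[29:29]
[30] read 'b'  n21⇒n1 ·f
[31] read 'e'  n1⇒n2
[32] read 'd'  n2⇒n5 ·f
[33] read 'c'  n5⇒n21 ·f  emit P6@[33:33]
[34] read 'd'  n21⇒n5 ·f
[35] read 'd'  n5⇒n15
[36] read 'b'  n15⇒n16  emit P1@[35:36]
[37] read 'b'  n16⇒n17
[38] read 'c'  n17⇒n18  emit P4@[34:38],P6@[38:38]
[39] read 'd'  n18⇒n5 ·f
[40] read 'e'  n5⇒n0 ·f
[41] read 'e'  n0⇒n0
[42] read 'd'  n0⇒n5
[43] read 'd'  n5⇒n15
[44] read 'b'  n15⇒n16  emit P1@[43:44]
[45] read 'b'  n16⇒n17
[46] read 'c'  n17⇒n18  emit P4@[42:46],P6@[46:46]
[47] read 'c'  n18⇒n21 ·f  emit P6@[47:47]
[48] read 'a'  n21⇒n19 ·f
[49] read 'd'  n19⇒n20  emit P5@[48:49]
[50] read 'c'  n20⇒n21 ·f  emit P6@[50:50]
[51] read 'd'  n21⇒n5 ·f
[52] read 'b'  n5⇒n6  emit P1@[51:52]
[53] read 'b'  n6⇒n12 ·f
[54] read 'e'  n12⇒n2 ·f
[55] read 'c'  n2⇒n3  emit P6@[55:55]
[56] read 'c'  n3⇒n4  emit P0@[53:56],P6@[56:56]
[57] read 'a'  n4⇒n19 ·f
[58] read 'a'  n19⇒n19 ·f
[59] read 'b'  n19⇒n1 ·f
[60] read 'c'  n1⇒n21 ·f  emit P6@[60:60]
[61] read 'd'  n21⇒n5 ·f
[62] read 'a'  n5⇒n19 ·f
[63] read 'b'  n19⇒n1 ·f
[64] read 'b'  n1⇒n12
[65] read 'a'  n12⇒n13

Matches: [[1,5],[2,1],[5,6],[7,6],[9,5],[11,1],[13,4],[13,6],[16,6],[18,5],[20,1],[23,1],[25,4],[25,6],[29,6],[33,6],[36,1],[38,4],[38,6],[44,1],[46,4],[46,6],[47,6],[49,5],[50,6],[52,1],[55,6],[56,0],[56,6],[60,6]]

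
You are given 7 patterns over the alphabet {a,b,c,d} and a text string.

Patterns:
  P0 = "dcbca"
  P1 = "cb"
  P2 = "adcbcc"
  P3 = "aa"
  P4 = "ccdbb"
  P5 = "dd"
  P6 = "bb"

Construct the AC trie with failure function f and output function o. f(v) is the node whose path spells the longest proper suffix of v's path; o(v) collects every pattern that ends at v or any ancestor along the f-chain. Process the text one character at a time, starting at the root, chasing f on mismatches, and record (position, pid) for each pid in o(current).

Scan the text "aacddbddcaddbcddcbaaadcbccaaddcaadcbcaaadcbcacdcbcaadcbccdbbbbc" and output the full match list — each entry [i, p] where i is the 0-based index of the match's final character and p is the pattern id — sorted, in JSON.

Build:
Trie nodes:
  n0 'ε': a→8 b→20 c→6 d→1
  n1 'd': c→2 d→19
  n2 'dc': b→3
  n3 'dcb': c→4
  n4 'dcbc': a→5
  n5 'dcbca': ·  ←P0
  n6 'c': b→7 c→15
  n7 'cb': ·  ←P1
  n8 'a': a→14 d→9
  n9 'ad': c→10
  n10 'adc': b→11
  n11 'adcb': c→12
  n12 'adcbc': c→13
  n13 'adcbcc': ·  ←P2
  n14 'aa': ·  ←P3
  n15 'cc': d→16
  n16 'ccd': b→17
  n17 'ccdb': b→18
  n18 'ccdbb': ·  ←P4
  n19 'dd': ·  ←P5
  n20 'b': b→21
  n21 'bb': ·  ←P6

Failure links (BFS by depth):
  n1('d'): parent n0 fail=0; on 'd' 0 → fail=0;  out ∅∪∅=∅
  n6('c'): parent n0 fail=0; on 'c' 0 → fail=0;  out ∅∪∅=∅
  n8('a'): parent n0 fail=0; on 'a' 0 → fail=0;  out ∅∪∅=∅
  n20('b'): parent n0 fail=0; on 'b' 0 → fail=0;  out ∅∪∅=∅
  n2('dc'): parent n1 fail=0; on 'c' 0 → fail=6;  out ∅∪∅=∅
  n7('cb'): parent n6 fail=0; on 'b' 0 → fail=20;  out {1}∪∅={1}
  n9('ad'): parent n8 fail=0; on 'd' 0 → fail=1;  out ∅∪∅=∅
  n14('aa'): parent n8 fail=0; on 'a' 0 → fail=8;  out {3}∪∅={3}
  n15('cc'): parent n6 fail=0; on 'c' 0 → fail=6;  out ∅∪∅=∅
  n19('dd'): parent n1 fail=0; on 'd' 0 → fail=1;  out {5}∪∅={5}
  n21('bb'): parent n20 fail=0; on 'b' 0 → fail=20;  out {6}∪∅={6}
  n3('dcb'): parent n2 fail=6; on 'b' 6 → fail=7;  out ∅∪{1}={1}
  n10('adc'): parent n9 fail=1; on 'c' 1 → fail=2;  out ∅∪∅=∅
  n16('ccd'): parent n15 fail=6; on 'd' 6→0 → fail=1;  out ∅∪∅=∅
  n4('dcbc'): parent n3 fail=7; on 'c' 7→20→0 → fail=6;  out ∅∪∅=∅
  n11('adcb'): parent n10 fail=2; on 'b' 2 → fail=3;  out ∅∪{1}={1}
  n17('ccdb'): parent n16 fail=1; on 'b' 1→0 → fail=20;  out ∅∪∅=∅
  n5('dcbca'): parent n4 fail=6; on 'a' 6→0 → fail=8;  out {0}∪∅={0}
  n12('adcbc'): parent n11 fail=3; on 'c' 3 → fail=4;  out ∅∪∅=∅
  n18('ccdbb'): parent n17 fail=20; on 'b' 20 → fail=21;  out {4}∪{6}={4,6}
  n13('adcbcc'): parent n12 fail=4; on 'c' 4→6 → fail=15;  out {2}∪∅={2}

Run:
[0] read 'a'  n0⇒n8
[1] read 'a'  n8⇒n14  → match P3@[0:1]
[2] read 'c'  n14⇒n6 (via fail)
[3] read 'd'  n6⇒n1 (via fail)
[4] read 'd'  n1⇒n19  → match P5@[3:4]
[5] read 'b'  n19⇒n20 (via fail)
[6] read 'd'  n20⇒n1 (via fail)
[7] read 'd'  n1⇒n19  → match P5@[6:7]
[8] read 'c'  n19⇒n2 (via fail)
[9] read 'a'  n2⇒n8 (via fail)
[10] read 'd'  n8⇒n9
[11] read 'd'  n9⇒n19 (via fail)  → match P5@[10:11]
[12] read 'b'  n19⇒n20 (via fail)
[13] read 'c'  n20⇒n6 (via fail)
[14] read 'd'  n6⇒n1 (via fail)
[15] read 'd'  n1⇒n19  → match P5@[14:15]
[16] read 'c'  n19⇒n2 (via fail)
[17] read 'b'  n2⇒n3  → match P1@[16:17]
[18] read 'a'  n3⇒n8 (via fail)
[19] read 'a'  n8⇒n14  → match P3@[18:19]
[20] read 'a'  n14⇒n14 (via fail)  → match P3@[19:20]
[21] read 'd'  n14⇒n9 (via fail)
[22] read 'c'  n9⇒n10
[23] read 'b'  n10⇒n11  → match P1@[22:23]
[24] read 'c'  n11⇒n12
[25] read 'c'  n12⇒n13  → match P2@[20:25]
[26] read 'a'  n13⇒n8 (via fail)
[27] read 'a'  n8⇒n14  → match P3@[26:27]
[28] read 'd'  n14⇒n9 (via fail)
[29] read 'd'  n9⇒n19 (via fail)  → match P5@[28:29]
[30] read 'c'  n19⇒n2 (via fail)
[31] read 'a'  n2⇒n8 (via fail)
[32] read 'a'  n8⇒n14  → match P3@[31:32]
[33] read 'd'  n14⇒n9 (via fail)
[34] read 'c'  n9⇒n10
[35] read 'b'  n10⇒n11  → match P1@[34:35]
[36] read 'c'  n11⇒n12
[37] read 'a'  n12⇒n5 (via fail)  → match P0@[33:37]
[38] read 'a'  n5⇒n14 (via fail)  → match P3@[37:38]
[39] read 'a'  n14⇒n14 (via fail)  → match P3@[38:39]
[40] read 'd'  n14⇒n9 (via fail)
[41] read 'c'  n9⇒n10
[42] read 'b'  n10⇒n11  → match P1@[41:42]
[43] read 'c'  n11⇒n12
[44] read 'a'  n12⇒n5 (via fail)  → match P0@[40:44]
[45] read 'c'  n5⇒n6 (via fail)
[46] read 'd'  n6⇒n1 (via fail)
[47] read 'c'  n1⇒n2
[48] read 'b'  n2⇒n3  → match P1@[47:48]
[49] read 'c'  n3⇒n4
[50] read 'a'  n4⇒n5  → match P0@[46:50]
[51] read 'a'  n5⇒n14 (via fail)  → match P3@[50:51]
[52] read 'd'  n14⇒n9 (via fail)
[53] read 'c'  n9⇒n10
[54] read 'b'  n10⇒n11  → match P1@[53:54]
[55] read 'c'  n11⇒n12
[56] read 'c'  n12⇒n13  → match P2@[51:56]
[57] read 'd'  n13⇒n16 (via fail)
[58] read 'b'  n16⇒n17
[59] read 'b'  n17⇒n18  → match P4@[55:59],P6@[58:59]
[60] read 'b'  n18⇒n21 (via fail)  → match P6@[59:60]
[61] read 'b'  n21⇒n21 (via fail)  → match P6@[60:61]
[62] read 'c'  n21⇒n6 (via fail)

All matches (sorted): [[1,3],[4,5],[7,5],[11,5],[15,5],[17,1],[19,3],[20,3],[23,1],[25,2],[27,3],[29,5],[32,3],[35,1],[37,0],[38,3],[39,3],[42,1],[44,0],[48,1],[50,0],[51,3],[54,1],[56,2],[59,4],[59,6],[60,6],[61,6]]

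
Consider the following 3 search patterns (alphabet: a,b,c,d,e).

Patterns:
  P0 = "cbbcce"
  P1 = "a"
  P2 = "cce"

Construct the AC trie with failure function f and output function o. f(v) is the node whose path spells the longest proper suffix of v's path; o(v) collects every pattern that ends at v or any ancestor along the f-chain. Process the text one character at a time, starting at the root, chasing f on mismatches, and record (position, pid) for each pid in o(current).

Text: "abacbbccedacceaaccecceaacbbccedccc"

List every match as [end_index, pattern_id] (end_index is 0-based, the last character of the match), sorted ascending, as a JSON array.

Build:
Trie (insert patterns):
  0='ε' goto a→7 c→1
  1='c' goto b→2 c→8
  2='cb' goto b→3
  3='cbb' goto c→4
  4='cbbc' goto c→5
  5='cbbcc' goto e→6
  6='cbbcce' goto ·  ←P0
  7='a' goto ·  ←P1
  8='cc' goto e→9
  9='cce' goto ·  ←P2

BFS fail/out derivation:
  fail(1) 'c': from fail(0)=0 chase 'c': 0 ⇒ 0;  out=∅∪out(0)=∅
  fail(7) 'a': from fail(0)=0 chase 'a': 0 ⇒ 0;  out={1}∪out(0)={1}
  fail(2) 'cb': from fail(1)=0 chase 'b': 0 ⇒ 0;  out=∅∪out(0)=∅
  fail(8) 'cc': from fail(1)=0 chase 'c': 0 ⇒ 1;  out=∅∪out(1)=∅
  fail(3) 'cbb': from fail(2)=0 chase 'b': 0 ⇒ 0;  out=∅∪out(0)=∅
  fail(9) 'cce': from fail(8)=1 chase 'e': 1→0 ⇒ 0;  out={2}∪out(0)={2}
  fail(4) 'cbbc': from fail(3)=0 chase 'c': 0 ⇒ 1;  out=∅∪out(1)=∅
  fail(5) 'cbbcc': from fail(4)=1 chase 'c': 1 ⇒ 8;  out=∅∪out(8)=∅
  fail(6) 'cbbcce': from fail(5)=8 chase 'e': 8 ⇒ 9;  out={0}∪out(9)={0,2}

Text stream:
[0] read 'a'  n0⇒n7  → match P1@[0:0]
[1] read 'b'  n7⇒n0 (fail-walked)
[2] read 'a'  n0⇒n7  → match P1@[2:2]
[3] read 'c'  n7⇒n1 (fail-walked)
[4] read 'b'  n1⇒n2
[5] read 'b'  n2⇒n3
[6] read 'c'  n3⇒n4
[7] read 'c'  n4⇒n5
[8] read 'e'  n5⇒n6  → match P0@[3:8],P2@[6:8]
[9] read 'd'  n6⇒n0 (fail-walked)
[10] read 'a'  n0⇒n7  → match P1@[10:10]
[11] read 'c'  n7⇒n1 (fail-walked)
[12] read 'c'  n1⇒n8
[13] read 'e'  n8⇒n9  → match P2@[11:13]
[14] read 'a'  n9⇒n7 (fail-walked)  → match P1@[14:14]
[15] read 'a'  n7⇒n7 (fail-walked)  → match P1@[15:15]
[16] read 'c'  n7⇒n1 (fail-walked)
[17] read 'c'  n1⇒n8
[18] read 'e'  n8⇒n9  → match P2@[16:18]
[19] read 'c'  n9⇒n1 (fail-walked)
[20] read 'c'  n1⇒n8
[21] read 'e'  n8⇒n9  → match P2@[19:21]
[22] read 'a'  n9⇒n7 (fail-walked)  → match P1@[22:22]
[23] read 'a'  n7⇒n7 (fail-walked)  → match P1@[23:23]
[24] read 'c'  n7⇒n1 (fail-walked)
[25] read 'b'  n1⇒n2
[26] read 'b'  n2⇒n3
[27] read 'c'  n3⇒n4
[28] read 'c'  n4⇒n5
[29] read 'e'  n5⇒n6  → match P0@[24:29],P2@[27:29]
[30] read 'd'  n6⇒n0 (fail-walked)
[31] read 'c'  n0⇒n1
[32] read 'c'  n1⇒n8
[33] read 'c'  n8⇒n8 (fail-walked)

All matches (sorted): [[0,1],[2,1],[8,0],[8,2],[10,1],[13,2],[14,1],[15,1],[18,2],[21,2],[22,1],[23,1],[29,0],[29,2]]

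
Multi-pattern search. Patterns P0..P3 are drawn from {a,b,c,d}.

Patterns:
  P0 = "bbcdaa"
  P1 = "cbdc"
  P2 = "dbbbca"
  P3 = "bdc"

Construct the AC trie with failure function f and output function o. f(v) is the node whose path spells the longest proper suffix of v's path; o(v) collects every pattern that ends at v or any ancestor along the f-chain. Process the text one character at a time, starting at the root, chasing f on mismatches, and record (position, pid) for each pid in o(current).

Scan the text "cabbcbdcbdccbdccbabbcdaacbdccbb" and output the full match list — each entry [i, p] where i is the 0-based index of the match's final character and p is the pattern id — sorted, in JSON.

Build:
Trie nodes:
  0='ε' goto b→1 c→7 d→11
  1='b' goto b→2 d→17
  2='bb' goto c→3
  3='bbc' goto d→4
  4='bbcd' goto a→5
  5='bbcda' goto a→6
  6='bbcdaa' goto ·  ←P0
  7='c' goto b→8
  8='cb' goto d→9
  9='cbd' goto c→10
  10='cbdc' goto ·  ←P1
  11='d' goto b→12
  12='db' goto b→13
  13='dbb' goto b→14
  14='dbbb' goto c→15
  15='dbbbc' goto a→16
  16='dbbbca' goto ·  ←P2
  17='bd' goto c→18
  18='bdc' goto ·  ←P3

Failure links (BFS by depth):
  n1('b'): parent n0 fail=0; on 'b' 0 → fail=0;  out ∅∪∅=∅
  n7('c'): parent n0 fail=0; on 'c' 0 → fail=0;  out ∅∪∅=∅
  n11('d'): parent n0 fail=0; on 'd' 0 → fail=0;  out ∅∪∅=∅
  n2('bb'): parent n1 fail=0; on 'b' 0 → fail=1;  out ∅∪∅=∅
  n8('cb'): parent n7 fail=0; on 'b' 0 → fail=1;  out ∅∪∅=∅
  n12('db'): parent n11 fail=0; on 'b' 0 → fail=1;  out ∅∪∅=∅
  n17('bd'): parent n1 fail=0; on 'd' 0 → fail=11;  out ∅∪∅=∅
  n3('bbc'): parent n2 fail=1; on 'c' 1→0 → fail=7;  out ∅∪∅=∅
  n9('cbd'): parent n8 fail=1; on 'd' 1 → fail=17;  out ∅∪∅=∅
  n13('dbb'): parent n12 fail=1; on 'b' 1 → fail=2;  out ∅∪∅=∅
  n18('bdc'): parent n17 fail=11; on 'c' 11→0 → fail=7;  out {3}∪∅={3}
  n4('bbcd'): parent n3 fail=7; on 'd' 7→0 → fail=11;  out ∅∪∅=∅
  n10('cbdc'): parent n9 fail=17; on 'c' 17 → fail=18;  out {1}∪{3}={1,3}
  n14('dbbb'): parent n13 fail=2; on 'b' 2→1 → fail=2;  out ∅∪∅=∅
  n5('bbcda'): parent n4 fail=11; on 'a' 11→0 → fail=0;  out ∅∪∅=∅
  n15('dbbbc'): parent n14 fail=2; on 'c' 2 → fail=3;  out ∅∪∅=∅
  n6('bbcdaa'): parent n5 fail=0; on 'a' 0 → fail=0;  out {0}∪∅={0}
  n16('dbbbca'): parent n15 fail=3; on 'a' 3→7→0 → fail=0;  out {2}∪∅={2}

Run:
[0] read 'c'  n0⇒n7
[1] read 'a'  n7⇒n0 (fail-walked)
[2] read 'b'  n0⇒n1
[3] read 'b'  n1⇒n2
[4] read 'c'  n2⇒n3
[5] read 'b'  n3⇒n8 (fail-walked)
[6] read 'd'  n8⇒n9
[7] read 'c'  n9⇒n10  ** P1@[4:7],P3@[5:7]
[8] read 'b'  n10⇒n8 (fail-walked)
[9] read 'd'  n8⇒n9
[10] read 'c'  n9⇒n10  ** P1@[7:10],P3@[8:10]
[11] read 'c'  n10⇒n7 (fail-walked)
[12] read 'b'  n7⇒n8
[13] read 'd'  n8⇒n9
[14] read 'c'  n9⇒n10  ** P1@[11:14],P3@[12:14]
[15] read 'c'  n10⇒n7 (fail-walked)
[16] read 'b'  n7⇒n8
[17] read 'a'  n8⇒n0 (fail-walked)
[18] read 'b'  n0⇒n1
[19] read 'b'  n1⇒n2
[20] read 'c'  n2⇒n3
[21] read 'd'  n3⇒n4
[22] read 'a'  n4⇒n5
[23] read 'a'  n5⇒n6  ** P0@[18:23]
[24] read 'c'  n6⇒n7 (fail-walked)
[25] read 'b'  n7⇒n8
[26] read 'd'  n8⇒n9
[27] read 'c'  n9⇒n10  ** P1@[24:27],P3@[25:27]
[28] read 'c'  n10⇒n7 (fail-walked)
[29] read 'b'  n7⇒n8
[30] read 'b'  n8⇒n2 (fail-walked)

Result: [[7,1],[7,3],[10,1],[10,3],[14,1],[14,3],[23,0],[27,1],[27,3]]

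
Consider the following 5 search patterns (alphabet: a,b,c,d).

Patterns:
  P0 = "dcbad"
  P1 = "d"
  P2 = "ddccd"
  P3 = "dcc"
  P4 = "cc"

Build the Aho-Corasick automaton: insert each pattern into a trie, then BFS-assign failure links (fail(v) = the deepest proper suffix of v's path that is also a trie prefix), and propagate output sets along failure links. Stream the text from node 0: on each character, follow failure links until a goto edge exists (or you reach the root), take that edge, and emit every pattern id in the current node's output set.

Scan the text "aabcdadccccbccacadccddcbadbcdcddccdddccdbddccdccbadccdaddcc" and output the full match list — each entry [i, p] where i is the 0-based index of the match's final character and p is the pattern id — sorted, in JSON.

Build automaton:
Trie nodes:
  n0 'ε': c→11 d→1
  n1 'd': c→2 d→6  ←P1
  n2 'dc': b→3 c→10
  n3 'dcb': a→4
  n4 'dcba': d→5
  n5 'dcbad': ·  ←P0
  n6 'dd': c→7
  n7 'ddc': c→8
  n8 'ddcc': d→9
  n9 'ddccd': ·  ←P2
  n10 'dcc': ·  ←P3
  n11 'c': c→12
  n12 'cc': ·  ←P4

BFS fail/out derivation:
  n1('d'): parent n0 fail=0; on 'd' 0 → fail=0;  out {1}∪∅={1}
  n11('c'): parent n0 fail=0; on 'c' 0 → fail=0;  out ∅∪∅=∅
  n2('dc'): parent n1 fail=0; on 'c' 0 → fail=11;  out ∅∪∅=∅
  n6('dd'): parent n1 fail=0; on 'd' 0 → fail=1;  out ∅∪{1}={1}
  n12('cc'): parent n11 fail=0; on 'c' 0 → fail=11;  out {4}∪∅={4}
  n3('dcb'): parent n2 fail=11; on 'b' 11→0 → fail=0;  out ∅∪∅=∅
  n7('ddc'): parent n6 fail=1; on 'c' 1 → fail=2;  out ∅∪∅=∅
  n10('dcc'): parent n2 fail=11; on 'c' 11 → fail=12;  out {3}∪{4}={3,4}
  n4('dcba'): parent n3 fail=0; on 'a' 0 → fail=0;  out ∅∪∅=∅
  n8('ddcc'): parent n7 fail=2; on 'c' 2 → fail=10;  out ∅∪{3,4}={3,4}
  n5('dcbad'): parent n4 fail=0; on 'd' 0 → fail=1;  out {0}∪{1}={0,1}
  n9('ddccd'): parent n8 fail=10; on 'd' 10→12→11→0 → fail=1;  out {2}∪{1}={1,2}

Text stream:
pos 0 'a': at 0
pos 1 'a': at 0
pos 2 'b': at 0
pos 3 'c': at 11
pos 4 'd': at 1 (fail-walked)  ** P1@[4:4]
pos 5 'a': at 0 (fail-walked)
pos 6 'd': at 1  ** P1@[6:6]
pos 7 'c': at 2
pos 8 'c': at 10  ** P3@[6:8],P4@[7:8]
pos 9 'c': at 12 (fail-walked)  ** P4@[8:9]
pos 10 'c': at 12 (fail-walked)  ** P4@[9:10]
pos 11 'b': at 0 (fail-walked)
pos 12 'c': at 11
pos 13 'c': at 12  ** P4@[12:13]
pos 14 'a': at 0 (fail-walked)
pos 15 'c': at 11
pos 16 'a': at 0 (fail-walked)
pos 17 'd': at 1  ** P1@[17:17]
pos 18 'c': at 2
pos 19 'c': at 10  ** P3@[17:19],P4@[18:19]
pos 20 'd': at 1 (fail-walked)  ** P1@[20:20]
pos 21 'd': at 6  ** P1@[21:21]
pos 22 'c': at 7
pos 23 'b': at 3 (fail-walked)
pos 24 'a': at 4
pos 25 'd': at 5  ** P0@[21:25],P1@[25:25]
pos 26 'b': at 0 (fail-walked)
pos 27 'c': at 11
pos 28 'd': at 1 (fail-walked)  ** P1@[28:28]
pos 29 'c': at 2
pos 30 'd': at 1 (fail-walked)  ** P1@[30:30]
pos 31 'd': at 6  ** P1@[31:31]
pos 32 'c': at 7
pos 33 'c': at 8  ** P3@[31:33],P4@[32:33]
pos 34 'd': at 9  ** P1@[34:34],P2@[30:34]
pos 35 'd': at 6 (fail-walked)  ** P1@[35:35]
pos 36 'd': at 6 (fail-walked)  ** P1@[36:36]
pos 37 'c': at 7
pos 38 'c': at 8  ** P3@[36:38],P4@[37:38]
pos 39 'd': at 9  ** P1@[39:39],P2@[35:39]
pos 40 'b': at 0 (fail-walked)
pos 41 'd': at 1  ** P1@[41:41]
pos 42 'd': at 6  ** P1@[42:42]
pos 43 'c': at 7
pos 44 'c': at 8  ** P3@[42:44],P4@[43:44]
pos 45 'd': at 9  ** P1@[45:45],P2@[41:45]
pos 46 'c': at 2 (fail-walked)
pos 47 'c': at 10  ** P3@[45:47],P4@[46:47]
pos 48 'b': at 0 (fail-walked)
pos 49 'a': at 0
pos 50 'd': at 1  ** P1@[50:50]
pos 51 'c': at 2
pos 52 'c': at 10  ** P3@[50:52],P4@[51:52]
pos 53 'd': at 1 (fail-walked)  ** P1@[53:53]
pos 54 'a': at 0 (fail-walked)
pos 55 'd': at 1  ** P1@[55:55]
pos 56 'd': at 6  ** P1@[56:56]
pos 57 'c': at 7
pos 58 'c': at 8  ** P3@[56:58],P4@[57:58]

All matches (sorted): [[4,1],[6,1],[8,3],[8,4],[9,4],[10,4],[13,4],[17,1],[19,3],[19,4],[20,1],[21,1],[25,0],[25,1],[28,1],[30,1],[31,1],[33,3],[33,4],[34,1],[34,2],[35,1],[36,1],[38,3],[38,4],[39,1],[39,2],[41,1],[42,1],[44,3],[44,4],[45,1],[45,2],[47,3],[47,4],[50,1],[52,3],[52,4],[53,1],[55,1],[56,1],[58,3],[58,4]]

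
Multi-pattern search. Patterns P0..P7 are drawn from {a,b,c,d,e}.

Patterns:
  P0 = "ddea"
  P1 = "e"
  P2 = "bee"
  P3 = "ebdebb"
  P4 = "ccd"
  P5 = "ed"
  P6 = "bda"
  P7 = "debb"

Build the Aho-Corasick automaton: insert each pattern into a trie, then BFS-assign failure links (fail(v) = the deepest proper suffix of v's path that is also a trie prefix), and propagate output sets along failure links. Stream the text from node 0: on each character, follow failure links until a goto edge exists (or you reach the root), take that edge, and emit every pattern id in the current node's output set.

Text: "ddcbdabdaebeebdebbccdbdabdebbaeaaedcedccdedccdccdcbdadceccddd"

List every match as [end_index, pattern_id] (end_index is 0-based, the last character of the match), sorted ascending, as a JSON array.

Construct AC machine:
Trie nodes:
  0='ε' goto b→6 c→14 d→1 e→5
  1='d' goto d→2 e→20
  2='dd' goto e→3
  3='dde' goto a→4
  4='ddea' goto ·  [P0 ends]
  5='e' goto b→9 d→17  [P1 ends]
  6='b' goto d→18 e→7
  7='be' goto e→8
  8='bee' goto ·  [P2 ends]
  9='eb' goto d→10
  10='ebd' goto e→11
  11='ebde' goto b→12
  12='ebdeb' goto b→13
  13='ebdebb' goto ·  [P3 ends]
  14='c' goto c→15
  15='cc' goto d→16
  16='ccd' goto ·  [P4 ends]
  17='ed' goto ·  [P5 ends]
  18='bd' goto a→19
  19='bda' goto ·  [P6 ends]
  20='de' goto b→21
  21='deb' goto b→22
  22='debb' goto ·  [P7 ends]

BFS fail/out derivation:
  fail(1) 'd': from fail(0)=0 chase 'd': 0 ⇒ 0;  out=∅∪out(0)=∅
  fail(5) 'e': from fail(0)=0 chase 'e': 0 ⇒ 0;  out={1}∪out(0)={1}
  fail(6) 'b': from fail(0)=0 chase 'b': 0 ⇒ 0;  out=∅∪out(0)=∅
  fail(14) 'c': from fail(0)=0 chase 'c': 0 ⇒ 0;  out=∅∪out(0)=∅
  fail(2) 'dd': from fail(1)=0 chase 'd': 0 ⇒ 1;  out=∅∪out(1)=∅
  fail(7) 'be': from fail(6)=0 chase 'e': 0 ⇒ 5;  out=∅∪out(5)={1}
  fail(9) 'eb': from fail(5)=0 chase 'b': 0 ⇒ 6;  out=∅∪out(6)=∅
  fail(15) 'cc': from fail(14)=0 chase 'c': 0 ⇒ 14;  out=∅∪out(14)=∅
  fail(17) 'ed': from fail(5)=0 chase 'd': 0 ⇒ 1;  out={5}∪out(1)={5}
  fail(18) 'bd': from fail(6)=0 chase 'd': 0 ⇒ 1;  out=∅∪out(1)=∅
  fail(20) 'de': from fail(1)=0 chase 'e': 0 ⇒ 5;  out=∅∪out(5)={1}
  fail(3) 'dde': from fail(2)=1 chase 'e': 1 ⇒ 20;  out=∅∪out(20)={1}
  fail(8) 'bee': from fail(7)=5 chase 'e': 5→0 ⇒ 5;  out={2}∪out(5)={1,2}
  fail(10) 'ebd': from fail(9)=6 chase 'd': 6 ⇒ 18;  out=∅∪out(18)=∅
  fail(16) 'ccd': from fail(15)=14 chase 'd': 14→0 ⇒ 1;  out={4}∪out(1)={4}
  fail(19) 'bda': from fail(18)=1 chase 'a': 1→0 ⇒ 0;  out={6}∪out(0)={6}
  fail(21) 'deb': from fail(20)=5 chase 'b': 5 ⇒ 9;  out=∅∪out(9)=∅
  fail(4) 'ddea': from fail(3)=20 chase 'a': 20→5→0 ⇒ 0;  out={0}∪out(0)={0}
  fail(11) 'ebde': from fail(10)=18 chase 'e': 18→1 ⇒ 20;  out=∅∪out(20)={1}
  fail(22) 'debb': from fail(21)=9 chase 'b': 9→6→0 ⇒ 6;  out={7}∪out(6)={7}
  fail(12) 'ebdeb': from fail(11)=20 chase 'b': 20 ⇒ 21;  out=∅∪out(21)=∅
  fail(13) 'ebdebb': from fail(12)=21 chase 'b': 21 ⇒ 22;  out={3}∪out(22)={3,7}

Run:
[0] read 'd'  n0⇒n1
[1] read 'd'  n1⇒n2
[2] read 'c'  n2⇒n14 (fail-walked)
[3] read 'b'  n14⇒n6 (fail-walked)
[4] read 'd'  n6⇒n18
[5] read 'a'  n18⇒n19  ** P6@[3:5]
[6] read 'b'  n19⇒n6 (fail-walked)
[7] read 'd'  n6⇒n18
[8] read 'a'  n18⇒n19  ** P6@[6:8]
[9] read 'e'  n19⇒n5 (fail-walked)  ** P1@[9:9]
[10] read 'b'  n5⇒n9
[11] read 'e'  n9⇒n7 (fail-walked)  ** P1@[11:11]
[12] read 'e'  n7⇒n8  ** P1@[12:12],P2@[10:12]
[13] read 'b'  n8⇒n9 (fail-walked)
[14] read 'd'  n9⇒n10
[15] read 'e'  n10⇒n11  ** P1@[15:15]
[16] read 'b'  n11⇒n12
[17] read 'b'  n12⇒n13  ** P3@[12:17],P7@[14:17]
[18] read 'c'  n13⇒n14 (fail-walked)
[19] read 'c'  n14⇒n15
[20] read 'd'  n15⇒n16  ** P4@[18:20]
[21] read 'b'  n16⇒n6 (fail-walked)
[22] read 'd'  n6⇒n18
[23] read 'a'  n18⇒n19  ** P6@[21:23]
[24] read 'b'  n19⇒n6 (fail-walked)
[25] read 'd'  n6⇒n18
[26] read 'e'  n18⇒n20 (fail-walked)  ** P1@[26:26]
[27] read 'b'  n20⇒n21
[28] read 'b'  n21⇒n22  ** P7@[25:28]
[29] read 'a'  n22⇒n0 (fail-walked)
[30] read 'e'  n0⇒n5  ** P1@[30:30]
[31] read 'a'  n5⇒n0 (fail-walked)
[32] read 'a'  n0⇒n0
[33] read 'e'  n0⇒n5  ** P1@[33:33]
[34] read 'd'  n5⇒n17  ** P5@[33:34]
[35] read 'c'  n17⇒n14 (fail-walked)
[36] read 'e'  n14⇒n5 (fail-walked)  ** P1@[36:36]
[37] read 'd'  n5⇒n17  ** P5@[36:37]
[38] read 'c'  n17⇒n14 (fail-walked)
[39] read 'c'  n14⇒n15
[40] read 'd'  n15⇒n16  ** P4@[38:40]
[41] read 'e'  n16⇒n20 (fail-walked)  ** P1@[41:41]
[42] read 'd'  n20⇒n17 (fail-walked)  ** P5@[41:42]
[43] read 'c'  n17⇒n14 (fail-walked)
[44] read 'c'  n14⇒n15
[45] read 'd'  n15⇒n16  ** P4@[43:45]
[46] read 'c'  n16⇒n14 (fail-walked)
[47] read 'c'  n14⇒n15
[48] read 'd'  n15⇒n16  ** P4@[46:48]
[49] read 'c'  n16⇒n14 (fail-walked)
[50] read 'b'  n14⇒n6 (fail-walked)
[51] read 'd'  n6⇒n18
[52] read 'a'  n18⇒n19  ** P6@[50:52]
[53] read 'd'  n19⇒n1 (fail-walked)
[54] read 'c'  n1⇒n14 (fail-walked)
[55] read 'e'  n14⇒n5 (fail-walked)  ** P1@[55:55]
[56] read 'c'  n5⇒n14 (fail-walked)
[57] read 'c'  n14⇒n15
[58] read 'd'  n15⇒n16  ** P4@[56:58]
[59] read 'd'  n16⇒n2 (fail-walked)
[60] read 'd'  n2⇒n2 (fail-walked)

Matches: [[5,6],[8,6],[9,1],[11,1],[12,1],[12,2],[15,1],[17,3],[17,7],[20,4],[23,6],[26,1],[28,7],[30,1],[33,1],[34,5],[36,1],[37,5],[40,4],[41,1],[42,5],[45,4],[48,4],[52,6],[55,1],[58,4]]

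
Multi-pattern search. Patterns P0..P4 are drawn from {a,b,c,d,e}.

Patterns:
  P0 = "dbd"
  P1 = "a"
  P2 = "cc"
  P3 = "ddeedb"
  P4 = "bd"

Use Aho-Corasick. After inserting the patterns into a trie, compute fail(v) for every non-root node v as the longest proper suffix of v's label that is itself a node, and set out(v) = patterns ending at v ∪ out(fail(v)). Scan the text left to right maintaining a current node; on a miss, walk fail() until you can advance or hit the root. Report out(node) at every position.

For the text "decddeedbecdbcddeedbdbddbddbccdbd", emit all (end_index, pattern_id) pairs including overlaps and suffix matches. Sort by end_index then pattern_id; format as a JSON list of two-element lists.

Build automaton:
Trie (insert patterns):
  n0 'ε': a→4 b→12 c→5 d→1
  n1 'd': b→2 d→7
  n2 'db': d→3
  n3 'dbd': ·  [P0 ends]
  n4 'a': ·  [P1 ends]
  n5 'c': c→6
  n6 'cc': ·  [P2 ends]
  n7 'dd': e→8
  n8 'dde': e→9
  n9 'ddee': d→10
  n10 'ddeed': b→11
  n11 'ddeedb': ·  [P3 ends]
  n12 'b': d→13
  n13 'bd': ·  [P4 ends]

Failure links (BFS by depth):
  n1('d'): parent n0 fail=0; on 'd' 0 → fail=0;  out ∅∪∅=∅
  n4('a'): parent n0 fail=0; on 'a' 0 → fail=0;  out {1}∪∅={1}
  n5('c'): parent n0 fail=0; on 'c' 0 → fail=0;  out ∅∪∅=∅
  n12('b'): parent n0 fail=0; on 'b' 0 → fail=0;  out ∅∪∅=∅
  n2('db'): parent n1 fail=0; on 'b' 0 → fail=12;  out ∅∪∅=∅
  n6('cc'): parent n5 fail=0; on 'c' 0 → fail=5;  out {2}∪∅={2}
  n7('dd'): parent n1 fail=0; on 'd' 0 → fail=1;  out ∅∪∅=∅
  n13('bd'): parent n12 fail=0; on 'd' 0 → fail=1;  out {4}∪∅={4}
  n3('dbd'): parent n2 fail=12; on 'd' 12 → fail=13;  out {0}∪{4}={0,4}
  n8('dde'): parent n7 fail=1; on 'e' 1→0 → fail=0;  out ∅∪∅=∅
  n9('ddee'): parent n8 fail=0; on 'e' 0 → fail=0;  out ∅∪∅=∅
  n10('ddeed'): parent n9 fail=0; on 'd' 0 → fail=1;  out ∅∪∅=∅
  n11('ddeedb'): parent n10 fail=1; on 'b' 1 → fail=2;  out {3}∪∅={3}

Run:
[0] read 'd'  n0⇒n1
[1] read 'e'  n1⇒n0 ·f
[2] read 'c'  n0⇒n5
[3] read 'd'  n5⇒n1 ·f
[4] read 'd'  n1⇒n7
[5] read 'e'  n7⇒n8
[6] read 'e'  n8⇒n9
[7] read 'd'  n9⇒n10
[8] read 'b'  n10⇒n11  → match P3@[3:8]
[9] read 'e'  n11⇒n0 ·f
[10] read 'c'  n0⇒n5
[11] read 'd'  n5⇒n1 ·f
[12] read 'b'  n1⇒n2
[13] read 'c'  n2⇒n5 ·f
[14] read 'd'  n5⇒n1 ·f
[15] read 'd'  n1⇒n7
[16] read 'e'  n7⇒n8
[17] read 'e'  n8⇒n9
[18] read 'd'  n9⇒n10
[19] read 'b'  n10⇒n11  → match P3@[14:19]
[20] read 'd'  n11⇒n3 ·f  → match P0@[18:20],P4@[19:20]
[21] read 'b'  n3⇒n2 ·f
[22] read 'd'  n2⇒n3  → match P0@[20:22],P4@[21:22]
[23] read 'd'  n3⇒n7 ·f
[24] read 'b'  n7⇒n2 ·f
[25] read 'd'  n2⇒n3  → match P0@[23:25],P4@[24:25]
[26] read 'd'  n3⇒n7 ·f
[27] read 'b'  n7⇒n2 ·f
[28] read 'c'  n2⇒n5 ·f
[29] read 'c'  n5⇒n6  → match P2@[28:29]
[30] read 'd'  n6⇒n1 ·f
[31] read 'b'  n1⇒n2
[32] read 'd'  n2⇒n3  → match P0@[30:32],P4@[31:32]

All matches (sorted): [[8,3],[19,3],[20,0],[20,4],[22,0],[22,4],[25,0],[25,4],[29,2],[32,0],[32,4]]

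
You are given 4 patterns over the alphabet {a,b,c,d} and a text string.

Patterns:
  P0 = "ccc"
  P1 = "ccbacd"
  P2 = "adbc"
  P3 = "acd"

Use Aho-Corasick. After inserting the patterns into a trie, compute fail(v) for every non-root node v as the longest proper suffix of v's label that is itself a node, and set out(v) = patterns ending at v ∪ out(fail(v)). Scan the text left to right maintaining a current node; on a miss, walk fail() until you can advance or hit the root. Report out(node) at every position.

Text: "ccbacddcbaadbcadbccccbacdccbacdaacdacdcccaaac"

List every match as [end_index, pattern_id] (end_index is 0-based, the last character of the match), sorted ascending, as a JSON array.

Construct AC machine:
Trie (insert patterns):
  0='ε' goto a→8 c→1
  1='c' goto c→2
  2='cc' goto b→4 c→3
  3='ccc' goto ·  [P0 ends]
  4='ccb' goto a→5
  5='ccba' goto c→6
  6='ccbac' goto d→7
  7='ccbacd' goto ·  [P1 ends]
  8='a' goto c→12 d→9
  9='ad' goto b→10
  10='adb' goto c→11
  11='adbc' goto ·  [P2 ends]
  12='ac' goto d→13
  13='acd' goto ·  [P3 ends]

BFS fail/out derivation:
  n1('c'): parent n0 fail=0; on 'c' 0 → fail=0;  out ∅∪∅=∅
  n8('a'): parent n0 fail=0; on 'a' 0 → fail=0;  out ∅∪∅=∅
  n2('cc'): parent n1 fail=0; on 'c' 0 → fail=1;  out ∅∪∅=∅
  n9('ad'): parent n8 fail=0; on 'd' 0 → fail=0;  out ∅∪∅=∅
  n12('ac'): parent n8 fail=0; on 'c' 0 → fail=1;  out ∅∪∅=∅
  n3('ccc'): parent n2 fail=1; on 'c' 1 → fail=2;  out {0}∪∅={0}
  n4('ccb'): parent n2 fail=1; on 'b' 1→0 → fail=0;  out ∅∪∅=∅
  n10('adb'): parent n9 fail=0; on 'b' 0 → fail=0;  out ∅∪∅=∅
  n13('acd'): parent n12 fail=1; on 'd' 1→0 → fail=0;  out {3}∪∅={3}
  n5('ccba'): parent n4 fail=0; on 'a' 0 → fail=8;  out ∅∪∅=∅
  n11('adbc'): parent n10 fail=0; on 'c' 0 → fail=1;  out {2}∪∅={2}
  n6('ccbac'): parent n5 fail=8; on 'c' 8 → fail=12;  out ∅∪∅=∅
  n7('ccbacd'): parent n6 fail=12; on 'd' 12 → fail=13;  out {1}∪{3}={1,3}

Scan:
[0] read 'c'  n0⇒n1
[1] read 'c'  n1⇒n2
[2] read 'b'  n2⇒n4
[3] read 'a'  n4⇒n5
[4] read 'c'  n5⇒n6
[5] read 'd'  n6⇒n7  emit P1@[0:5],P3@[3:5]
[6] read 'd'  n7⇒n0 (via fail)
[7] read 'c'  n0⇒n1
[8] read 'b'  n1⇒n0 (via fail)
[9] read 'a'  n0⇒n8
[10] read 'a'  n8⇒n8 (via fail)
[11] read 'd'  n8⇒n9
[12] read 'b'  n9⇒n10
[13] read 'c'  n10⇒n11  emit P2@[10:13]
[14] read 'a'  n11⇒n8 (via fail)
[15] read 'd'  n8⇒n9
[16] read 'b'  n9⇒n10
[17] read 'c'  n10⇒n11  emit P2@[14:17]
[18] read 'c'  n11⇒n2 (via fail)
[19] read 'c'  n2⇒n3  emit P0@[17:19]
[20] read 'c'  n3⇒n3 (via fail)  emit P0@[18:20]
[21] read 'b'  n3⇒n4 (via fail)
[22] read 'a'  n4⇒n5
[23] read 'c'  n5⇒n6
[24] read 'd'  n6⇒n7  emit P1@[19:24],P3@[22:24]
[25] read 'c'  n7⇒n1 (via fail)
[26] read 'c'  n1⇒n2
[27] read 'b'  n2⇒n4
[28] read 'a'  n4⇒n5
[29] read 'c'  n5⇒n6
[30] read 'd'  n6⇒n7  emit P1@[25:30],P3@[28:30]
[31] read 'a'  n7⇒n8 (via fail)
[32] read 'a'  n8⇒n8 (via fail)
[33] read 'c'  n8⇒n12
[34] read 'd'  n12⇒n13  emit P3@[32:34]
[35] read 'a'  n13⇒n8 (via fail)
[36] read 'c'  n8⇒n12
[37] read 'd'  n12⇒n13  emit P3@[35:37]
[38] read 'c'  n13⇒n1 (via fail)
[39] read 'c'  n1⇒n2
[40] read 'c'  n2⇒n3  emit P0@[38:40]
[41] read 'a'  n3⇒n8 (via fail)
[42] read 'a'  n8⇒n8 (via fail)
[43] read 'a'  n8⇒n8 (via fail)
[44] read 'c'  n8⇒n12

All matches (sorted): [[5,1],[5,3],[13,2],[17,2],[19,0],[20,0],[24,1],[24,3],[30,1],[30,3],[34,3],[37,3],[40,0]]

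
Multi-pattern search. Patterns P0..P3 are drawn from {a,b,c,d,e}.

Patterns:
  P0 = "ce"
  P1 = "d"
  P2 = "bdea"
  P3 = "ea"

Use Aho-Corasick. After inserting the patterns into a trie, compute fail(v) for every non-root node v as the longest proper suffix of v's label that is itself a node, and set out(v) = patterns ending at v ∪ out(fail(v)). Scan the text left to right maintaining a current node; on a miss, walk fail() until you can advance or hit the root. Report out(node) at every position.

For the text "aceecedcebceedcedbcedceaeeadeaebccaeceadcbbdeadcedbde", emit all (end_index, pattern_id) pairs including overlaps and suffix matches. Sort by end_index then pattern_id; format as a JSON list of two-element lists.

Construct AC machine:
Trie (insert patterns):
  n0 'ε': b→4 c→1 d→3 e→8
  n1 'c': e→2
  n2 'ce': ·  ←P0
  n3 'd': ·  ←P1
  n4 'b': d→5
  n5 'bd': e→6
  n6 'bde': a→7
  n7 'bdea': ·  ←P2
  n8 'e': a→9
  n9 'ea': ·  ←P3

BFS fail/out derivation:
  n1('c'): parent n0 fail=0; on 'c' 0 → fail=0;  out ∅∪∅=∅
  n3('d'): parent n0 fail=0; on 'd' 0 → fail=0;  out {1}∪∅={1}
  n4('b'): parent n0 fail=0; on 'b' 0 → fail=0;  out ∅∪∅=∅
  n8('e'): parent n0 fail=0; on 'e' 0 → fail=0;  out ∅∪∅=∅
  n2('ce'): parent n1 fail=0; on 'e' 0 → fail=8;  out {0}∪∅={0}
  n5('bd'): parent n4 fail=0; on 'd' 0 → fail=3;  out ∅∪{1}={1}
  n9('ea'): parent n8 fail=0; on 'a' 0 → fail=0;  out {3}∪∅={3}
  n6('bde'): parent n5 fail=3; on 'e' 3→0 → fail=8;  out ∅∪∅=∅
  n7('bdea'): parent n6 fail=8; on 'a' 8 → fail=9;  out {2}∪{3}={2,3}

Run:
i=0 'a': node 0→0
i=1 'c': node 0→1
i=2 'e': node 1→2  ** P0@[1:2]
i=3 'e': node 2→8 (via fail)
i=4 'c': node 8→1 (via fail)
i=5 'e': node 1→2  ** P0@[4:5]
i=6 'd': node 2→3 (via fail)  ** P1@[6:6]
i=7 'c': node 3→1 (via fail)
i=8 'e': node 1→2  ** P0@[7:8]
i=9 'b': node 2→4 (via fail)
i=10 'c': node 4→1 (via fail)
i=11 'e': node 1→2  ** P0@[10:11]
i=12 'e': node 2→8 (via fail)
i=13 'd': node 8→3 (via fail)  ** P1@[13:13]
i=14 'c': node 3→1 (via fail)
i=15 'e': node 1→2  ** P0@[14:15]
i=16 'd': node 2→3 (via fail)  ** P1@[16:16]
i=17 'b': node 3→4 (via fail)
i=18 'c': node 4→1 (via fail)
i=19 'e': node 1→2  ** P0@[18:19]
i=20 'd': node 2→3 (via fail)  ** P1@[20:20]
i=21 'c': node 3→1 (via fail)
i=22 'e': node 1→2  ** P0@[21:22]
i=23 'a': node 2→9 (via fail)  ** P3@[22:23]
i=24 'e': node 9→8 (via fail)
i=25 'e': node 8→8 (via fail)
i=26 'a': node 8→9  ** P3@[25:26]
i=27 'd': node 9→3 (via fail)  ** P1@[27:27]
i=28 'e': node 3→8 (via fail)
i=29 'a': node 8→9  ** P3@[28:29]
i=30 'e': node 9→8 (via fail)
i=31 'b': node 8→4 (via fail)
i=32 'c': node 4→1 (via fail)
i=33 'c': node 1→1 (via fail)
i=34 'a': node 1→0 (via fail)
i=35 'e': node 0→8
i=36 'c': node 8→1 (via fail)
i=37 'e': node 1→2  ** P0@[36:37]
i=38 'a': node 2→9 (via fail)  ** P3@[37:38]
i=39 'd': node 9→3 (via fail)  ** P1@[39:39]
i=40 'c': node 3→1 (via fail)
i=41 'b': node 1→4 (via fail)
i=42 'b': node 4→4 (via fail)
i=43 'd': node 4→5  ** P1@[43:43]
i=44 'e': node 5→6
i=45 'a': node 6→7  ** P2@[42:45],P3@[44:45]
i=46 'd': node 7→3 (via fail)  ** P1@[46:46]
i=47 'c': node 3→1 (via fail)
i=48 'e': node 1→2  ** P0@[47:48]
i=49 'd': node 2→3 (via fail)  ** P1@[49:49]
i=50 'b': node 3→4 (via fail)
i=51 'd': node 4→5  ** P1@[51:51]
i=52 'e': node 5→6

Matches: [[2,0],[5,0],[6,1],[8,0],[11,0],[13,1],[15,0],[16,1],[19,0],[20,1],[22,0],[23,3],[26,3],[27,1],[29,3],[37,0],[38,3],[39,1],[43,1],[45,2],[45,3],[46,1],[48,0],[49,1],[51,1]]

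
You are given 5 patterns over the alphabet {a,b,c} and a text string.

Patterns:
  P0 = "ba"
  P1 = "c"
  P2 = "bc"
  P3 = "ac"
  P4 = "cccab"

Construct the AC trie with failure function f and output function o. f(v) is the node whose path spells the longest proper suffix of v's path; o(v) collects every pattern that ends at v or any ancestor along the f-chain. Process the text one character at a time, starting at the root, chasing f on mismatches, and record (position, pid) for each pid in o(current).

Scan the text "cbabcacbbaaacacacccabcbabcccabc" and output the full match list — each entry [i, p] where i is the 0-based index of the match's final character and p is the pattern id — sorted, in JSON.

Build:
Trie (insert patterns):
  n0 'ε': a→5 b→1 c→3
  n1 'b': a→2 c→4
  n2 'ba': ·  [P0 ends]
  n3 'c': c→7  [P1 ends]
  n4 'bc': ·  [P2 ends]
  n5 'a': c→6
  n6 'ac': ·  [P3 ends]
  n7 'cc': c→8
  n8 'ccc': a→9
  n9 'ccca': b→10
  n10 'cccab': ·  [P4 ends]

BFS fail/out derivation:
  n1('b'): parent n0 fail=0; on 'b' 0 → fail=0;  out ∅∪∅=∅
  n3('c'): parent n0 fail=0; on 'c' 0 → fail=0;  out {1}∪∅={1}
  n5('a'): parent n0 fail=0; on 'a' 0 → fail=0;  out ∅∪∅=∅
  n2('ba'): parent n1 fail=0; on 'a' 0 → fail=5;  out {0}∪∅={0}
  n4('bc'): parent n1 fail=0; on 'c' 0 → fail=3;  out {2}∪{1}={1,2}
  n6('ac'): parent n5 fail=0; on 'c' 0 → fail=3;  out {3}∪{1}={1,3}
  n7('cc'): parent n3 fail=0; on 'c' 0 → fail=3;  out ∅∪{1}={1}
  n8('ccc'): parent n7 fail=3; on 'c' 3 → fail=7;  out ∅∪{1}={1}
  n9('ccca'): parent n8 fail=7; on 'a' 7→3→0 → fail=5;  out ∅∪∅=∅
  n10('cccab'): parent n9 fail=5; on 'b' 5→0 → fail=1;  out {4}∪∅={4}

Text stream:
i=0 'c': node 0→3  emit P1@[0:0]
i=1 'b': node 3→1 (via fail)
i=2 'a': node 1→2  emit P0@[1:2]
i=3 'b': node 2→1 (via fail)
i=4 'c': node 1→4  emit P1@[4:4],P2@[3:4]
i=5 'a': node 4→5 (via fail)
i=6 'c': node 5→6  emit P1@[6:6],P3@[5:6]
i=7 'b': node 6→1 (via fail)
i=8 'b': node 1→1 (via fail)
i=9 'a': node 1→2  emit P0@[8:9]
i=10 'a': node 2→5 (via fail)
i=11 'a': node 5→5 (via fail)
i=12 'c': node 5→6  emit P1@[12:12],P3@[11:12]
i=13 'a': node 6→5 (via fail)
i=14 'c': node 5→6  emit P1@[14:14],P3@[13:14]
i=15 'a': node 6→5 (via fail)
i=16 'c': node 5→6  emit P1@[16:16],P3@[15:16]
i=17 'c': node 6→7 (via fail)  emit P1@[17:17]
i=18 'c': node 7→8  emit P1@[18:18]
i=19 'a': node 8→9
i=20 'b': node 9→10  emit P4@[16:20]
i=21 'c': node 10→4 (via fail)  emit P1@[21:21],P2@[20:21]
i=22 'b': node 4→1 (via fail)
i=23 'a': node 1→2  emit P0@[22:23]
i=24 'b': node 2→1 (via fail)
i=25 'c': node 1→4  emit P1@[25:25],P2@[24:25]
i=26 'c': node 4→7 (via fail)  emit P1@[26:26]
i=27 'c': node 7→8  emit P1@[27:27]
i=28 'a': node 8→9
i=29 'b': node 9→10  emit P4@[25:29]
i=30 'c': node 10→4 (via fail)  emit P1@[30:30],P2@[29:30]

Matches: [[0,1],[2,0],[4,1],[4,2],[6,1],[6,3],[9,0],[12,1],[12,3],[14,1],[14,3],[16,1],[16,3],[17,1],[18,1],[20,4],[21,1],[21,2],[23,0],[25,1],[25,2],[26,1],[27,1],[29,4],[30,1],[30,2]]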